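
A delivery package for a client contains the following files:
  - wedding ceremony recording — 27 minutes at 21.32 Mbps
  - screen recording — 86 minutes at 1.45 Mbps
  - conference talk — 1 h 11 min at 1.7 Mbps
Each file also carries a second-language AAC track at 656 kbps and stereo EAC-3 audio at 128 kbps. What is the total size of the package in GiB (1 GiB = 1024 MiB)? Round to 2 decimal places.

Audio total: 656 + 128 = 784 kbps = 0.784 Mbps.
wedding ceremony recording: 22.104 Mbps × 1620 s = 35808.5 Mb
screen recording: 2.234 Mbps × 5160 s = 11527.4 Mb
conference talk: 2.484 Mbps × 4260 s = 10581.8 Mb
Total: 57917.8 Mb = 7239.7 MB.
= 6.743 GiB.

6.74 GiB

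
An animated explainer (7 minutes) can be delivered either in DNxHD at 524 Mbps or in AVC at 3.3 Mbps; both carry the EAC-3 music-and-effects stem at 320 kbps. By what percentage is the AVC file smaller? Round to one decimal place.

99.3%

7 min = 420 s
Audio: 320 kbps = 0.320 Mbps.
DNxHD: 524.320 Mbps × 420 s = 220214.4 Mb = 25.636 GiB.
AVC: 3.620 Mbps × 420 s = 1520.4 Mb = 0.177 GiB.
Reduction: (1 − 0.177/25.636) × 100 = 99.31%.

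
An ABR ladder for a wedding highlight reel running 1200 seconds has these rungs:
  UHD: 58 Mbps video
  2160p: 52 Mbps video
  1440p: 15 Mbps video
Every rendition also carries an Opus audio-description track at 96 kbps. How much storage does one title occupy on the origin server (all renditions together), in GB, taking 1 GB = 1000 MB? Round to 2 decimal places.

Audio: 96 kbps = 0.096 Mbps.
Sum of rendition bitrates: (58+0.096) + (52+0.096) + (15+0.096) = 125.288 Mbps.
× 1200 s = 150,346 Mb = 18,793 MB = 18.79 GB.

18.79 GB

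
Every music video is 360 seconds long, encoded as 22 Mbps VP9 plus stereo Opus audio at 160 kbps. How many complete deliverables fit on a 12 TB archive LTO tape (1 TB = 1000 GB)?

Audio: 160 kbps = 0.160 Mbps.
Total bitrate: 22.160 Mbps.
Per item: 22.160 Mbps × 360 s = 7,978 Mb = 997.2 MB.
Capacity: 12 TB = 96,000,000 Mb; 12033.69 items → 12033 complete.

12033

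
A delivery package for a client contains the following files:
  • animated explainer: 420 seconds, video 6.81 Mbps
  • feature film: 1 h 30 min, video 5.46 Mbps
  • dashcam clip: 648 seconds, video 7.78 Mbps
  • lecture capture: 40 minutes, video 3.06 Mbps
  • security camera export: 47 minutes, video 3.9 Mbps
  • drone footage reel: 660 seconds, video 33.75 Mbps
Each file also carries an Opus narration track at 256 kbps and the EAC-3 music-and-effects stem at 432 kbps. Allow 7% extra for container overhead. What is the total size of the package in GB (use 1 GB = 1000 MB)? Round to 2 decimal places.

Audio total: 256 + 432 = 688 kbps = 0.688 Mbps.
animated explainer: 7.498 Mbps × 420 s × 1.07 = 3369.6 Mb
feature film: 6.148 Mbps × 5400 s × 1.07 = 35523.1 Mb
dashcam clip: 8.468 Mbps × 648 s × 1.07 = 5871.4 Mb
lecture capture: 3.748 Mbps × 2400 s × 1.07 = 9624.9 Mb
security camera export: 4.588 Mbps × 2820 s × 1.07 = 13843.8 Mb
drone footage reel: 34.438 Mbps × 660 s × 1.07 = 24320.1 Mb
Total: 92552.9 Mb = 11569.1 MB.
= 11.57 GB.

11.57 GB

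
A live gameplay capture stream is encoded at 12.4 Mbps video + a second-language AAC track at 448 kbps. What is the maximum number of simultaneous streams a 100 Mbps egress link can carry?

Audio: 448 kbps = 0.448 Mbps.
Per-viewer media rate: 12.848 Mbps.
100 Mbps = 100.0 Mbps; 100.0 / 12.848 = 7.78 → 7 viewers.

7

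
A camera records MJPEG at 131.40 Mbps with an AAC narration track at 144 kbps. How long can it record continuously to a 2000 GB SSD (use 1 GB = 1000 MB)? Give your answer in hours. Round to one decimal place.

Audio: 144 kbps = 0.144 Mbps.
Total bitrate: 131.40 + 0.144 = 131.544 Mbps.
Capacity: 2000 GB = 16,000,000 Mb.
Recording time: 16,000,000 / 131.544 = 121,632 s ≈ 33.8 hours.

33.8 hours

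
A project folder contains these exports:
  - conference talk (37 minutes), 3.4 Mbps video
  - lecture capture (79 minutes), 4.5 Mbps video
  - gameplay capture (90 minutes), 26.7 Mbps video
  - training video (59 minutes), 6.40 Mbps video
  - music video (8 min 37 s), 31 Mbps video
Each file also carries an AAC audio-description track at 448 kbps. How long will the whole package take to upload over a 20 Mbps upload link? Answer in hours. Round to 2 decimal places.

3.04 hours

Audio: 448 kbps = 0.448 Mbps.
conference talk: 3.848 Mbps × 2220 s = 8542.6 Mb
lecture capture: 4.948 Mbps × 4740 s = 23453.5 Mb
gameplay capture: 27.148 Mbps × 5400 s = 146599.2 Mb
training video: 6.848 Mbps × 3540 s = 24241.9 Mb
music video: 31.448 Mbps × 517 s = 16258.6 Mb
Total: 219095.8 Mb = 27387.0 MB.
At 20 Mbps: 219095.8 / 20 = 10955 s ≈ 3.04 hours.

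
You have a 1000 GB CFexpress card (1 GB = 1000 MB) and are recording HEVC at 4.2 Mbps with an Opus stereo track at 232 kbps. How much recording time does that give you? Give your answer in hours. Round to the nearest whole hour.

Audio: 232 kbps = 0.232 Mbps.
Total bitrate: 4.2 + 0.232 = 4.432 Mbps.
Capacity: 1000 GB = 8,000,000 Mb.
Recording time: 8,000,000 / 4.432 = 1,805,054 s ≈ 501 hours.

501 hours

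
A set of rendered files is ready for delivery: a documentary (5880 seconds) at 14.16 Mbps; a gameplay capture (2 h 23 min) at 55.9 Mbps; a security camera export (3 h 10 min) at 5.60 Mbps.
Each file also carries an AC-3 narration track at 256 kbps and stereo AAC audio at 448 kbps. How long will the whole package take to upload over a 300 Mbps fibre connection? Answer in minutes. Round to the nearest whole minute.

36 minutes

Audio total: 256 + 448 = 704 kbps = 0.704 Mbps.
documentary: 14.864 Mbps × 5880 s = 87400.3 Mb
gameplay capture: 56.604 Mbps × 8580 s = 485662.3 Mb
security camera export: 6.304 Mbps × 11400 s = 71865.6 Mb
Total: 644928.2 Mb = 80616.0 MB.
At 300 Mbps: 644928.2 / 300 = 2150 s ≈ 35.8 minutes.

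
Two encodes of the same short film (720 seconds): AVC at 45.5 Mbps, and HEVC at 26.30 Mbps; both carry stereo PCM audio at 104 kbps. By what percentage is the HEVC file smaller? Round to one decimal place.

42.1%

Audio: 104 kbps = 0.104 Mbps.
AVC: 45.604 Mbps × 720 s = 32834.9 Mb = 3.822 GiB.
HEVC: 26.404 Mbps × 720 s = 19010.9 Mb = 2.213 GiB.
Reduction: (1 − 2.213/3.822) × 100 = 42.10%.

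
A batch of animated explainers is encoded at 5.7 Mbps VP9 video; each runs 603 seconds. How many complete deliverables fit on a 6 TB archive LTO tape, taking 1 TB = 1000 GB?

13965

Per item: 5.700 Mbps × 603 s = 3,437 Mb = 429.6 MB.
Capacity: 6 TB = 48,000,000 Mb; 13965.26 items → 13965 complete.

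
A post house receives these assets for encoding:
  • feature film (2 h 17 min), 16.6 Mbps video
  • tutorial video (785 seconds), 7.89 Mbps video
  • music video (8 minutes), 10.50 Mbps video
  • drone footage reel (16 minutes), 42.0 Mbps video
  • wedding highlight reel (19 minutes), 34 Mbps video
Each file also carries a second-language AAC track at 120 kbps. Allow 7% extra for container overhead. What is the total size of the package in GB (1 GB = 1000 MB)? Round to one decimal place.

Audio: 120 kbps = 0.120 Mbps.
feature film: 16.720 Mbps × 8220 s × 1.07 = 147059.1 Mb
tutorial video: 8.010 Mbps × 785 s × 1.07 = 6728.0 Mb
music video: 10.620 Mbps × 480 s × 1.07 = 5454.4 Mb
drone footage reel: 42.120 Mbps × 960 s × 1.07 = 43265.7 Mb
wedding highlight reel: 34.120 Mbps × 1140 s × 1.07 = 41619.6 Mb
Total: 244126.8 Mb = 30515.8 MB.
= 30.52 GB.

30.5 GB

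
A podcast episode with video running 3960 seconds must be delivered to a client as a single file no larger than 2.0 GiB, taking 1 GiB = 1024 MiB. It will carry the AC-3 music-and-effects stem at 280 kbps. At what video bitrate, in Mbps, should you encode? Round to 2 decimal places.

4.06 Mbps

Budget: 2.0 GiB = 17179.9 Mb.
Total bitrate budget: 17179.9 Mb / 3960 s = 4.338 Mbps.
Audio: 280 kbps = 0.280 Mbps.
Video: 4.338 − 0.280 = 4.058 Mbps.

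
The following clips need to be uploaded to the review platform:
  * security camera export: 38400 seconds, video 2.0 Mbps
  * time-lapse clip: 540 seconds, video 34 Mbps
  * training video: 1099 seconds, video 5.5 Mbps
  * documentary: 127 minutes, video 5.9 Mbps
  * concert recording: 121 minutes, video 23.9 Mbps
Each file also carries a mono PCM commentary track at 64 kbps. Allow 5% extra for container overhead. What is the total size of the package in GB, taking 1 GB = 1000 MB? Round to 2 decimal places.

Audio: 64 kbps = 0.064 Mbps.
security camera export: 2.064 Mbps × 38400 s × 1.05 = 83220.5 Mb
time-lapse clip: 34.064 Mbps × 540 s × 1.05 = 19314.3 Mb
training video: 5.564 Mbps × 1099 s × 1.05 = 6420.6 Mb
documentary: 5.964 Mbps × 7620 s × 1.05 = 47718.0 Mb
concert recording: 23.964 Mbps × 7260 s × 1.05 = 182677.6 Mb
Total: 339350.9 Mb = 42418.9 MB.
= 42.42 GB.

42.42 GB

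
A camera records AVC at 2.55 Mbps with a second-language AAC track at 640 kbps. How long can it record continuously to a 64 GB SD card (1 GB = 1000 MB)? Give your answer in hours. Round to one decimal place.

Audio: 640 kbps = 0.640 Mbps.
Total bitrate: 2.55 + 0.640 = 3.190 Mbps.
Capacity: 64 GB = 512,000 Mb.
Recording time: 512,000 / 3.190 = 160,502 s ≈ 44.6 hours.

44.6 hours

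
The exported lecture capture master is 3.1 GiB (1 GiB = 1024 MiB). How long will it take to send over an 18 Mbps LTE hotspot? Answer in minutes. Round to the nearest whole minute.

25 minutes

File: 3.1 GiB = 26628.8 Mb.
At 18 Mbps: 26628.8 / 18 = 1479.4 s ≈ 24.7 minutes.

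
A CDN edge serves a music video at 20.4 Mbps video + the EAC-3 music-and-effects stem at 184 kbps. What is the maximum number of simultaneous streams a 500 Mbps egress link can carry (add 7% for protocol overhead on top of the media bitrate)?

22

Audio: 184 kbps = 0.184 Mbps.
Per-viewer media rate: 20.584 Mbps.
On the wire with 7% overhead: 22.025 Mbps.
500 Mbps = 500.0 Mbps; 500.0 / 22.025 = 22.70 → 22 viewers.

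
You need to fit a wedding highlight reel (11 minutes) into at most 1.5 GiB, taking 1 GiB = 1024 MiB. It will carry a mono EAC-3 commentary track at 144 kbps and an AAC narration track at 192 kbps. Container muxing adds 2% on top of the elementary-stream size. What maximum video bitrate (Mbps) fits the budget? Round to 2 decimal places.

18.80 Mbps

Budget: 1.5 GiB = 12884.9 Mb.
Stream payload after overhead: 12884.9 / 1.02 = 12632.3 Mb.
11 min = 660 s
Total bitrate budget: 12632.3 Mb / 660 s = 19.140 Mbps.
Audio total: 144 + 192 = 336 kbps = 0.336 Mbps.
Video: 19.140 − 0.336 = 18.804 Mbps.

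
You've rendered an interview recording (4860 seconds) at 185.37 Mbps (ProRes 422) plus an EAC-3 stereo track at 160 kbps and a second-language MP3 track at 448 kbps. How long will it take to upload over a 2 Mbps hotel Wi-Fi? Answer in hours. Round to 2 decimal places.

Audio total: 160 + 448 = 608 kbps = 0.608 Mbps.
Total bitrate: 185.978 Mbps.
File: 185.978 Mbps × 4860 s = 903853.1 Mb.
At 2 Mbps: 903853.1 / 2 = 451926.5 s ≈ 126 hours.

125.54 hours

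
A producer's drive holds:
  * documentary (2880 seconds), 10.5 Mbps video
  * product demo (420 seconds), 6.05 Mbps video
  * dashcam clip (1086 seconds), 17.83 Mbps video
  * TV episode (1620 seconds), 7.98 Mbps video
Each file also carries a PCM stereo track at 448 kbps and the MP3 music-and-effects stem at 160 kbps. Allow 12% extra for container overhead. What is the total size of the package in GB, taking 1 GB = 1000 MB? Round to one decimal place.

Audio total: 448 + 160 = 608 kbps = 0.608 Mbps.
documentary: 11.108 Mbps × 2880 s × 1.12 = 35830.0 Mb
product demo: 6.658 Mbps × 420 s × 1.12 = 3131.9 Mb
dashcam clip: 18.438 Mbps × 1086 s × 1.12 = 22426.5 Mb
TV episode: 8.588 Mbps × 1620 s × 1.12 = 15582.1 Mb
Total: 76970.5 Mb = 9621.3 MB.
= 9.621 GB.

9.6 GB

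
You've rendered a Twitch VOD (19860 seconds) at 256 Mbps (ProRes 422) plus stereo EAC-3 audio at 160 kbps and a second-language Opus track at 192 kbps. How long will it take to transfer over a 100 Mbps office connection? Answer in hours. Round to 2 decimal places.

Audio total: 160 + 192 = 352 kbps = 0.352 Mbps.
Total bitrate: 256.352 Mbps.
File: 256.352 Mbps × 19860 s = 5091150.7 Mb.
At 100 Mbps: 5091150.7 / 100 = 50911.5 s ≈ 14.1 hours.

14.14 hours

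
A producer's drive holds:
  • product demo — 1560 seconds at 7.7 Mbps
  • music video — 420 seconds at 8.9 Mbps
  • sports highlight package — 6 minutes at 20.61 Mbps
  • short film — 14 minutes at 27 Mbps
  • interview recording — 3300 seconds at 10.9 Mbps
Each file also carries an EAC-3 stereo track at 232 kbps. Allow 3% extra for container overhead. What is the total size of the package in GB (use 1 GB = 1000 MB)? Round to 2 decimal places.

10.73 GB

Audio: 232 kbps = 0.232 Mbps.
product demo: 7.932 Mbps × 1560 s × 1.03 = 12745.1 Mb
music video: 9.132 Mbps × 420 s × 1.03 = 3950.5 Mb
sports highlight package: 20.842 Mbps × 360 s × 1.03 = 7728.2 Mb
short film: 27.232 Mbps × 840 s × 1.03 = 23561.1 Mb
interview recording: 11.132 Mbps × 3300 s × 1.03 = 37837.7 Mb
Total: 85822.6 Mb = 10727.8 MB.
= 10.73 GB.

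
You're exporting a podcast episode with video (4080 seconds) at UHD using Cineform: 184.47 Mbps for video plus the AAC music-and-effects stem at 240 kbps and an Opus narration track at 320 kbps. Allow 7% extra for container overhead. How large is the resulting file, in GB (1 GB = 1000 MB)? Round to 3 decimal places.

100.971 GB

Audio total: 240 + 320 = 560 kbps = 0.560 Mbps.
Total bitrate: 184.47 + 0.560 = 185.030 Mbps.
Stream data: 185.030 Mbps × 4080 s = 754922.4 Mb.
With 7% container overhead: ×1.07.
807,767 Mb ÷ 8 = 100,971 MB → 101.0 GB.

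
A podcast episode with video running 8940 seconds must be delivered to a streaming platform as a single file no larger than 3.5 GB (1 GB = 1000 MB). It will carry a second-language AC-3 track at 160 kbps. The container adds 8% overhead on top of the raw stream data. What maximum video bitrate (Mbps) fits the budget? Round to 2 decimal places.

Budget: 3.5 GB = 28000.0 Mb.
Stream payload after overhead: 28000.0 / 1.08 = 25925.9 Mb.
Total bitrate budget: 25925.9 Mb / 8940 s = 2.900 Mbps.
Audio: 160 kbps = 0.160 Mbps.
Video: 2.900 − 0.160 = 2.740 Mbps.

2.74 Mbps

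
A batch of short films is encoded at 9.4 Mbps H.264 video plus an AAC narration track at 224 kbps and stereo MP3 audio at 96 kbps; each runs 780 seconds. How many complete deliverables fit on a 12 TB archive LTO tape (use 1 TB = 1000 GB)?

12662

Audio total: 224 + 96 = 320 kbps = 0.320 Mbps.
Total bitrate: 9.720 Mbps.
Per item: 9.720 Mbps × 780 s = 7,582 Mb = 947.7 MB.
Capacity: 12 TB = 96,000,000 Mb; 12662.23 items → 12662 complete.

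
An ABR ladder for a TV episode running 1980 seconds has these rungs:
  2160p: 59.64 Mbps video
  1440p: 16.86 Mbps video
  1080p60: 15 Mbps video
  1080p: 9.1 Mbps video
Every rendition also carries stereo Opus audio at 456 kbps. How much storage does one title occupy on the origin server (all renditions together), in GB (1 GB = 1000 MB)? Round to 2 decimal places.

25.35 GB

Audio: 456 kbps = 0.456 Mbps.
Sum of rendition bitrates: (59.64+0.456) + (16.86+0.456) + (15+0.456) + (9.1+0.456) = 102.424 Mbps.
× 1980 s = 202,800 Mb = 25,350 MB = 25.35 GB.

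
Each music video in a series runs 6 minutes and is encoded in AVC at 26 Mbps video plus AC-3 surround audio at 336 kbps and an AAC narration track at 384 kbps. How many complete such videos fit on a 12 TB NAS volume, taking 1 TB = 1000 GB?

9980

6 min = 360 s
Audio total: 336 + 384 = 720 kbps = 0.720 Mbps.
Total bitrate: 26.720 Mbps.
Per item: 26.720 Mbps × 360 s = 9,619 Mb = 1,202 MB.
Capacity: 12 TB = 96,000,000 Mb; 9980.04 items → 9980 complete.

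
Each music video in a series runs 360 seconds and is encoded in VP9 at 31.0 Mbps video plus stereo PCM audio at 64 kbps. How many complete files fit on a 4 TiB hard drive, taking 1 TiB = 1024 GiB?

Audio: 64 kbps = 0.064 Mbps.
Total bitrate: 31.064 Mbps.
Per item: 31.064 Mbps × 360 s = 11,183 Mb = 1,398 MB.
Capacity: 4 TiB = 35,184,372 Mb; 3146.23 items → 3146 complete.

3146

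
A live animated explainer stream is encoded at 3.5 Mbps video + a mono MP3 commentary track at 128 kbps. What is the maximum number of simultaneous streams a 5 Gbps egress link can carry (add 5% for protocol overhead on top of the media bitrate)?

1312

Audio: 128 kbps = 0.128 Mbps.
Per-viewer media rate: 3.628 Mbps.
On the wire with 5% overhead: 3.809 Mbps.
5 Gbps = 5,000 Mbps; 5,000 / 3.809 = 1312.54 → 1312 viewers.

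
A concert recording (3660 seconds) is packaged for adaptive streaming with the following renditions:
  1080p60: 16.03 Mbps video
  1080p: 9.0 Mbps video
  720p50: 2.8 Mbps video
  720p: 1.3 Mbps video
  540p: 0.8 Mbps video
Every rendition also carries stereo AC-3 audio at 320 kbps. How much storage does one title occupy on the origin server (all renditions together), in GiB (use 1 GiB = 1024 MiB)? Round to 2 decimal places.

Audio: 320 kbps = 0.320 Mbps.
Sum of rendition bitrates: (16.03+0.320) + (9.0+0.320) + (2.8+0.320) + (1.3+0.320) + (0.8+0.320) = 31.530 Mbps.
× 3660 s = 115,400 Mb = 14,425 MB = 13.43 GiB.

13.43 GiB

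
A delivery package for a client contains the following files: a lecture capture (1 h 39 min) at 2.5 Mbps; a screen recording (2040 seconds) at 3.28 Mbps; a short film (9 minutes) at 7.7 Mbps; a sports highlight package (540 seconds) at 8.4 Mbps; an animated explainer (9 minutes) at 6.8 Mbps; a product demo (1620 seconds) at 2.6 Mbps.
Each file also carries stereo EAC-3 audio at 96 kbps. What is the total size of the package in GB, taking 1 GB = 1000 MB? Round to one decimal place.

Audio: 96 kbps = 0.096 Mbps.
lecture capture: 2.596 Mbps × 5940 s = 15420.2 Mb
screen recording: 3.376 Mbps × 2040 s = 6887.0 Mb
short film: 7.796 Mbps × 540 s = 4209.8 Mb
sports highlight package: 8.496 Mbps × 540 s = 4587.8 Mb
animated explainer: 6.896 Mbps × 540 s = 3723.8 Mb
product demo: 2.696 Mbps × 1620 s = 4367.5 Mb
Total: 39196.3 Mb = 4899.5 MB.
= 4.900 GB.

4.9 GB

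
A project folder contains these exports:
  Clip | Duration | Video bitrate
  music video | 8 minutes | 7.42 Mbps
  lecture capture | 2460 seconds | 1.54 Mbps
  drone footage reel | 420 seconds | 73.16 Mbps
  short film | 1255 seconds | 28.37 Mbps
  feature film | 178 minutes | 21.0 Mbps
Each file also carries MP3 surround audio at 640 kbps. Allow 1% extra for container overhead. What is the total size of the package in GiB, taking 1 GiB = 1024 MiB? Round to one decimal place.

36.2 GiB

Audio: 640 kbps = 0.640 Mbps.
music video: 8.060 Mbps × 480 s × 1.01 = 3907.5 Mb
lecture capture: 2.180 Mbps × 2460 s × 1.01 = 5416.4 Mb
drone footage reel: 73.800 Mbps × 420 s × 1.01 = 31306.0 Mb
short film: 29.010 Mbps × 1255 s × 1.01 = 36771.6 Mb
feature film: 21.640 Mbps × 10680 s × 1.01 = 233426.4 Mb
Total: 310827.9 Mb = 38853.5 MB.
= 36.19 GiB.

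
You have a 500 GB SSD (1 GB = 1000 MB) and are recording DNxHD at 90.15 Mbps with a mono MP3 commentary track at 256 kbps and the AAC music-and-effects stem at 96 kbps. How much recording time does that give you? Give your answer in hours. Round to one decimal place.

Audio total: 256 + 96 = 352 kbps = 0.352 Mbps.
Total bitrate: 90.15 + 0.352 = 90.502 Mbps.
Capacity: 500 GB = 4,000,000 Mb.
Recording time: 4,000,000 / 90.502 = 44,198 s ≈ 12.3 hours.

12.3 hours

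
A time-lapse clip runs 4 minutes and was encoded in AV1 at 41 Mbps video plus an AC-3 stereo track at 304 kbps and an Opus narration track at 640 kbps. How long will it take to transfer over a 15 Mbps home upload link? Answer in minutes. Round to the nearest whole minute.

4 min = 240 s
Audio total: 304 + 640 = 944 kbps = 0.944 Mbps.
Total bitrate: 41.944 Mbps.
File: 41.944 Mbps × 240 s = 10066.6 Mb.
At 15 Mbps: 10066.6 / 15 = 671.1 s ≈ 11.2 minutes.

11 minutes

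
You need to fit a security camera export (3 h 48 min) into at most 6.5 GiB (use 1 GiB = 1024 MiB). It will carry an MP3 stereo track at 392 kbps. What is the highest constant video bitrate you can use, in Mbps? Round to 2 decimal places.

3.69 Mbps

Budget: 6.5 GiB = 55834.6 Mb.
3 h 48 min = 228 min = 13680 s
Total bitrate budget: 55834.6 Mb / 13680 s = 4.081 Mbps.
Audio: 392 kbps = 0.392 Mbps.
Video: 4.081 − 0.392 = 3.689 Mbps.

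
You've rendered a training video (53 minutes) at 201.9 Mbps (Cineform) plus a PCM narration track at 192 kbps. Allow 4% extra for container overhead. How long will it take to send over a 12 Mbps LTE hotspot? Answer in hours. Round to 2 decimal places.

53 min = 3180 s
Audio: 192 kbps = 0.192 Mbps.
Total bitrate: 202.092 Mbps.
File: 202.092 Mbps × 3180 s = 642652.6 Mb.
With 4% container overhead: ×1.04. → 668358.7 Mb.
At 12 Mbps: 668358.7 / 12 = 55696.6 s ≈ 15.5 hours.

15.47 hours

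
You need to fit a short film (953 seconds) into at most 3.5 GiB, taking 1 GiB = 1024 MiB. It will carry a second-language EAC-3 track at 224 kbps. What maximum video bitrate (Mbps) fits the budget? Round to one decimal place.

31.3 Mbps

Budget: 3.5 GiB = 30064.8 Mb.
Total bitrate budget: 30064.8 Mb / 953 s = 31.548 Mbps.
Audio: 224 kbps = 0.224 Mbps.
Video: 31.548 − 0.224 = 31.324 Mbps.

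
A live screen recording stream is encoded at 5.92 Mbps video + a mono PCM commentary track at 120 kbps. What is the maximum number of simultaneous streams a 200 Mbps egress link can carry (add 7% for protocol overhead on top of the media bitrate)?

30

Audio: 120 kbps = 0.120 Mbps.
Per-viewer media rate: 6.040 Mbps.
On the wire with 7% overhead: 6.463 Mbps.
200 Mbps = 200.0 Mbps; 200.0 / 6.463 = 30.95 → 30 viewers.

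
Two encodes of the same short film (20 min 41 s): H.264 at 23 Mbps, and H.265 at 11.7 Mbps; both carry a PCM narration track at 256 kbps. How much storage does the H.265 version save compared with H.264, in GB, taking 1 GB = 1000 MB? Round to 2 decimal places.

20 min 41 s = 1241 s
Audio: 256 kbps = 0.256 Mbps.
H.264: 23.256 Mbps × 1241 s = 28860.7 Mb = 3.608 GB.
H.265: 11.956 Mbps × 1241 s = 14837.4 Mb = 1.855 GB.
Saving: 3.608 − 1.855 = 1.753 GB.

1.75 GB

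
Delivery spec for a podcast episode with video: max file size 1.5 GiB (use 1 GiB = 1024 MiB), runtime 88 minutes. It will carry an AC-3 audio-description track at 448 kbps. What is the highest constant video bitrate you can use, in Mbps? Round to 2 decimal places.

Budget: 1.5 GiB = 12884.9 Mb.
88 min = 5280 s
Total bitrate budget: 12884.9 Mb / 5280 s = 2.440 Mbps.
Audio: 448 kbps = 0.448 Mbps.
Video: 2.440 − 0.448 = 1.992 Mbps.

1.99 Mbps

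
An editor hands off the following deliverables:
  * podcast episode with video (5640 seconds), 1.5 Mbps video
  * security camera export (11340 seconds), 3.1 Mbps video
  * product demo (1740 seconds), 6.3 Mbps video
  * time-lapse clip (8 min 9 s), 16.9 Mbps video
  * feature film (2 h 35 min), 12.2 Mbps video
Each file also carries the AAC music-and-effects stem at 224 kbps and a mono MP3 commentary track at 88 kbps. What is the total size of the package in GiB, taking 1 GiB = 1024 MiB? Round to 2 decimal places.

21.56 GiB

Audio total: 224 + 88 = 312 kbps = 0.312 Mbps.
podcast episode with video: 1.812 Mbps × 5640 s = 10219.7 Mb
security camera export: 3.412 Mbps × 11340 s = 38692.1 Mb
product demo: 6.612 Mbps × 1740 s = 11504.9 Mb
time-lapse clip: 17.212 Mbps × 489 s = 8416.7 Mb
feature film: 12.512 Mbps × 9300 s = 116361.6 Mb
Total: 185194.9 Mb = 23149.4 MB.
= 21.56 GiB.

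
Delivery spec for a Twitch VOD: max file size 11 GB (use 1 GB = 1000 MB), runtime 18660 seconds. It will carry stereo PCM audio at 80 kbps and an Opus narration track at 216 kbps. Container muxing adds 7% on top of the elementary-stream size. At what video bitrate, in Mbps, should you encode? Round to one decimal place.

4.1 Mbps

Budget: 11 GB = 88000.0 Mb.
Stream payload after overhead: 88000.0 / 1.07 = 82243.0 Mb.
Total bitrate budget: 82243.0 Mb / 18660 s = 4.407 Mbps.
Audio total: 80 + 216 = 296 kbps = 0.296 Mbps.
Video: 4.407 − 0.296 = 4.111 Mbps.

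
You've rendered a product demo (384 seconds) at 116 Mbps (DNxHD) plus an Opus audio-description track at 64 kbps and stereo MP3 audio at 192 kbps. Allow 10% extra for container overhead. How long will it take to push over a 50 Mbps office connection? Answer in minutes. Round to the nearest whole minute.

16 minutes

Audio total: 64 + 192 = 256 kbps = 0.256 Mbps.
Total bitrate: 116.256 Mbps.
File: 116.256 Mbps × 384 s = 44642.3 Mb.
With 10% container overhead: ×1.10. → 49106.5 Mb.
At 50 Mbps: 49106.5 / 50 = 982.1 s ≈ 16.4 minutes.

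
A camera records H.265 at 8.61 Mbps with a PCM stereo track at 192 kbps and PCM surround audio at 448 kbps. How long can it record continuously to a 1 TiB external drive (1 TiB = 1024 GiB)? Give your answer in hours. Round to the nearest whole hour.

264 hours

Audio total: 192 + 448 = 640 kbps = 0.640 Mbps.
Total bitrate: 8.61 + 0.640 = 9.250 Mbps.
Capacity: 1 TiB = 8,796,093 Mb.
Recording time: 8,796,093 / 9.250 = 950,929 s ≈ 264 hours.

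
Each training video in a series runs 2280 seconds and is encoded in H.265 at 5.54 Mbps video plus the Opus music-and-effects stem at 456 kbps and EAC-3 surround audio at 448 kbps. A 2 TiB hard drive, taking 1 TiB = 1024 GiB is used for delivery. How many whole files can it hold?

Audio total: 456 + 448 = 904 kbps = 0.904 Mbps.
Total bitrate: 6.444 Mbps.
Per item: 6.444 Mbps × 2280 s = 14,692 Mb = 1,837 MB.
Capacity: 2 TiB = 17,592,186 Mb; 1197.37 items → 1197 complete.

1197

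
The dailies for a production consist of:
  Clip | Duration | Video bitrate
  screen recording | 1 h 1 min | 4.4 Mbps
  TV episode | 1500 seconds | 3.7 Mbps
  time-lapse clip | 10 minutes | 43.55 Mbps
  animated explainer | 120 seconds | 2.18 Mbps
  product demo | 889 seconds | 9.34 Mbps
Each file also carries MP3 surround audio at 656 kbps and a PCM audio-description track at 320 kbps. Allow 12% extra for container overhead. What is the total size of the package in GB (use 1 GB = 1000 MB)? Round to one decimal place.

Audio total: 656 + 320 = 976 kbps = 0.976 Mbps.
screen recording: 5.376 Mbps × 3660 s × 1.12 = 22037.3 Mb
TV episode: 4.676 Mbps × 1500 s × 1.12 = 7855.7 Mb
time-lapse clip: 44.526 Mbps × 600 s × 1.12 = 29921.5 Mb
animated explainer: 3.156 Mbps × 120 s × 1.12 = 424.2 Mb
product demo: 10.316 Mbps × 889 s × 1.12 = 10271.4 Mb
Total: 70510.1 Mb = 8813.8 MB.
= 8.814 GB.

8.8 GB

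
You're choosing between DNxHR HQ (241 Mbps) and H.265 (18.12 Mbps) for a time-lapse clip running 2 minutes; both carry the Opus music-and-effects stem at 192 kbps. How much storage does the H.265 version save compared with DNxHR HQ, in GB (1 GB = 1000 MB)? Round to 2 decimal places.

2 min = 120 s
Audio: 192 kbps = 0.192 Mbps.
DNxHR HQ: 241.192 Mbps × 120 s = 28943.0 Mb = 3.618 GB.
H.265: 18.312 Mbps × 120 s = 2197.4 Mb = 0.275 GB.
Saving: 3.618 − 0.275 = 3.343 GB.

3.34 GB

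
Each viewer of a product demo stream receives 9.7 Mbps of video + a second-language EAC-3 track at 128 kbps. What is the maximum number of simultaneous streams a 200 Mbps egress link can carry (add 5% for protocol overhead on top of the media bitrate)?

19

Audio: 128 kbps = 0.128 Mbps.
Per-viewer media rate: 9.828 Mbps.
On the wire with 5% overhead: 10.319 Mbps.
200 Mbps = 200.0 Mbps; 200.0 / 10.319 = 19.38 → 19 viewers.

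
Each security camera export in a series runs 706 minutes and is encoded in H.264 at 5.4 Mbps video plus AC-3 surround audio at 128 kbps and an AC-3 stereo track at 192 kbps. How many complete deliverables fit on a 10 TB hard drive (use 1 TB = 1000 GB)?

706 min = 42360 s
Audio total: 128 + 192 = 320 kbps = 0.320 Mbps.
Total bitrate: 5.720 Mbps.
Per item: 5.720 Mbps × 42360 s = 242,299 Mb = 30,287 MB.
Capacity: 10 TB = 80,000,000 Mb; 330.17 items → 330 complete.

330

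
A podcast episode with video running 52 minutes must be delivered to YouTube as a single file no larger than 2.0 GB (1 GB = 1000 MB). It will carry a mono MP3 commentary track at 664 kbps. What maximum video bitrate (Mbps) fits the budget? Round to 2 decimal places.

Budget: 2.0 GB = 16000.0 Mb.
52 min = 3120 s
Total bitrate budget: 16000.0 Mb / 3120 s = 5.128 Mbps.
Audio: 664 kbps = 0.664 Mbps.
Video: 5.128 − 0.664 = 4.464 Mbps.

4.46 Mbps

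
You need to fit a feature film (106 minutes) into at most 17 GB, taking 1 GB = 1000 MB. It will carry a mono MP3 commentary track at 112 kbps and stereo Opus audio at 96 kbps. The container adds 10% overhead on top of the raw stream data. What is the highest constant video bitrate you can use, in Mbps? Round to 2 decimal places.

Budget: 17 GB = 136000.0 Mb.
Stream payload after overhead: 136000.0 / 1.10 = 123636.4 Mb.
106 min = 6360 s
Total bitrate budget: 123636.4 Mb / 6360 s = 19.440 Mbps.
Audio total: 112 + 96 = 208 kbps = 0.208 Mbps.
Video: 19.440 − 0.208 = 19.232 Mbps.

19.23 Mbps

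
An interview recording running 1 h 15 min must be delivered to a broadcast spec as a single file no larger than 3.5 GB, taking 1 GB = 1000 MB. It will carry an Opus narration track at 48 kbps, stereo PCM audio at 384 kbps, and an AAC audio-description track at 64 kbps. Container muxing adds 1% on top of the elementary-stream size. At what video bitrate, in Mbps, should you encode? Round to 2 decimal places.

5.66 Mbps

Budget: 3.5 GB = 28000.0 Mb.
Stream payload after overhead: 28000.0 / 1.01 = 27722.8 Mb.
1 h 15 min = 75 min = 4500 s
Total bitrate budget: 27722.8 Mb / 4500 s = 6.161 Mbps.
Audio total: 48 + 384 + 64 = 496 kbps = 0.496 Mbps.
Video: 6.161 − 0.496 = 5.665 Mbps.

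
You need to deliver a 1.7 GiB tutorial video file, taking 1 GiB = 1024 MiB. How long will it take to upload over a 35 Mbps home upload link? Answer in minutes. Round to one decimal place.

File: 1.7 GiB = 14602.9 Mb.
At 35 Mbps: 14602.9 / 35 = 417.2 s ≈ 6.95 minutes.

7.0 minutes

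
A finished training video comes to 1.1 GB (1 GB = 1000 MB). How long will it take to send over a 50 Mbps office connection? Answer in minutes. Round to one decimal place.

File: 1.1 GB = 8800.0 Mb.
At 50 Mbps: 8800.0 / 50 = 176.0 s ≈ 2.93 minutes.

2.9 minutes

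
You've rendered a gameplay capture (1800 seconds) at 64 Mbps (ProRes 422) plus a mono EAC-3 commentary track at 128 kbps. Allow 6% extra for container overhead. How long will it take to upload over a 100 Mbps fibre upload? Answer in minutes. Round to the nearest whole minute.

Audio: 128 kbps = 0.128 Mbps.
Total bitrate: 64.128 Mbps.
File: 64.128 Mbps × 1800 s = 115430.4 Mb.
With 6% container overhead: ×1.06. → 122356.2 Mb.
At 100 Mbps: 122356.2 / 100 = 1223.6 s ≈ 20.4 minutes.

20 minutes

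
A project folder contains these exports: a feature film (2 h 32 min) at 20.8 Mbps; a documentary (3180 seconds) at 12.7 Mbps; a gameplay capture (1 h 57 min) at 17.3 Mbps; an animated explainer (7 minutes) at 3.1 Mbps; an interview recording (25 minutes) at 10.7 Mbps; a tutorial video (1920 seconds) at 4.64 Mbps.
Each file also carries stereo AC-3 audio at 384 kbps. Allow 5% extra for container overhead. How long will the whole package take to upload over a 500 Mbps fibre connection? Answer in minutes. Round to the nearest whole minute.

14 minutes

Audio: 384 kbps = 0.384 Mbps.
feature film: 21.184 Mbps × 9120 s × 1.05 = 202858.0 Mb
documentary: 13.084 Mbps × 3180 s × 1.05 = 43687.5 Mb
gameplay capture: 17.684 Mbps × 7020 s × 1.05 = 130348.8 Mb
animated explainer: 3.484 Mbps × 420 s × 1.05 = 1536.4 Mb
interview recording: 11.084 Mbps × 1500 s × 1.05 = 17457.3 Mb
tutorial video: 5.024 Mbps × 1920 s × 1.05 = 10128.4 Mb
Total: 406016.4 Mb = 50752.0 MB.
At 500 Mbps: 406016.4 / 500 = 812 s ≈ 13.5 minutes.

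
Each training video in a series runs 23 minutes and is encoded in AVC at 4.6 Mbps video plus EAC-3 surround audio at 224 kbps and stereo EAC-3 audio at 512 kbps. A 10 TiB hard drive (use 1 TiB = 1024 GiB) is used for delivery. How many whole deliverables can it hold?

11945

23 min = 1380 s
Audio total: 224 + 512 = 736 kbps = 0.736 Mbps.
Total bitrate: 5.336 Mbps.
Per item: 5.336 Mbps × 1380 s = 7,364 Mb = 920.5 MB.
Capacity: 10 TiB = 87,960,930 Mb; 11945.24 items → 11945 complete.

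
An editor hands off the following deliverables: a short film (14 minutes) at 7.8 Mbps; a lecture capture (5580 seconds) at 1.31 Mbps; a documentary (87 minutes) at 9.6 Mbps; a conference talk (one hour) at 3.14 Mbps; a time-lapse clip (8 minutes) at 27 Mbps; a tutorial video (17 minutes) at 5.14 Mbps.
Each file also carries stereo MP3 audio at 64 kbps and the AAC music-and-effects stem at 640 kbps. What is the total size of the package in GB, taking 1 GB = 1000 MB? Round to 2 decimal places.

13.16 GB

Audio total: 64 + 640 = 704 kbps = 0.704 Mbps.
short film: 8.504 Mbps × 840 s = 7143.4 Mb
lecture capture: 2.014 Mbps × 5580 s = 11238.1 Mb
documentary: 10.304 Mbps × 5220 s = 53786.9 Mb
conference talk: 3.844 Mbps × 3600 s = 13838.4 Mb
time-lapse clip: 27.704 Mbps × 480 s = 13297.9 Mb
tutorial video: 5.844 Mbps × 1020 s = 5960.9 Mb
Total: 105265.6 Mb = 13158.2 MB.
= 13.16 GB.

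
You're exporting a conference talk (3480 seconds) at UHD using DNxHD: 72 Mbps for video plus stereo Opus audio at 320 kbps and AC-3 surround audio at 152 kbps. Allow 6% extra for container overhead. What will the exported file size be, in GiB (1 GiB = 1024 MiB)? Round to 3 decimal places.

Audio total: 320 + 152 = 472 kbps = 0.472 Mbps.
Total bitrate: 72 + 0.472 = 72.472 Mbps.
Stream data: 72.472 Mbps × 3480 s = 252202.6 Mb.
With 6% container overhead: ×1.06.
267,335 Mb = 33,416,839,200 bytes ÷ 1,073,741,824 = 31.12 GiB.

31.122 GiB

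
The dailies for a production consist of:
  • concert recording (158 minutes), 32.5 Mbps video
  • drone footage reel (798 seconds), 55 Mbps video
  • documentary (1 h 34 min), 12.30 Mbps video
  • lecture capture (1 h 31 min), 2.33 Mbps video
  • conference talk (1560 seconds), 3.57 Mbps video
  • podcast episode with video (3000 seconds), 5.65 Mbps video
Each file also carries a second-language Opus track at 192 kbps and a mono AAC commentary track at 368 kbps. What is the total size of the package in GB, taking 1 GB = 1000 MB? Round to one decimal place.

Audio total: 192 + 368 = 560 kbps = 0.560 Mbps.
concert recording: 33.060 Mbps × 9480 s = 313408.8 Mb
drone footage reel: 55.560 Mbps × 798 s = 44336.9 Mb
documentary: 12.860 Mbps × 5640 s = 72530.4 Mb
lecture capture: 2.890 Mbps × 5460 s = 15779.4 Mb
conference talk: 4.130 Mbps × 1560 s = 6442.8 Mb
podcast episode with video: 6.210 Mbps × 3000 s = 18630.0 Mb
Total: 471128.3 Mb = 58891.0 MB.
= 58.89 GB.

58.9 GB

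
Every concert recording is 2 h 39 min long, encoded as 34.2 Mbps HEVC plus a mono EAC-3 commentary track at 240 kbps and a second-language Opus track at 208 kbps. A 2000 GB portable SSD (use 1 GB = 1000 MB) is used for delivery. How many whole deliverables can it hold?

2 h 39 min = 159 min = 9540 s
Audio total: 240 + 208 = 448 kbps = 0.448 Mbps.
Total bitrate: 34.648 Mbps.
Per item: 34.648 Mbps × 9540 s = 330,542 Mb = 41,318 MB.
Capacity: 2000 GB = 16,000,000 Mb; 48.41 items → 48 complete.

48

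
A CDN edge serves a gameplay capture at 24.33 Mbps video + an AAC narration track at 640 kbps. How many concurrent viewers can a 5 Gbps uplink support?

Audio: 640 kbps = 0.640 Mbps.
Per-viewer media rate: 24.970 Mbps.
5 Gbps = 5,000 Mbps; 5,000 / 24.970 = 200.24 → 200 viewers.

200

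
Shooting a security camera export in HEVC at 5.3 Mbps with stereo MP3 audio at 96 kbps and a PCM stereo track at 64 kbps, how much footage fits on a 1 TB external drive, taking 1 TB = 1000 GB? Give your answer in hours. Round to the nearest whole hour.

407 hours

Audio total: 96 + 64 = 160 kbps = 0.160 Mbps.
Total bitrate: 5.3 + 0.160 = 5.460 Mbps.
Capacity: 1 TB = 8,000,000 Mb.
Recording time: 8,000,000 / 5.460 = 1,465,201 s ≈ 407 hours.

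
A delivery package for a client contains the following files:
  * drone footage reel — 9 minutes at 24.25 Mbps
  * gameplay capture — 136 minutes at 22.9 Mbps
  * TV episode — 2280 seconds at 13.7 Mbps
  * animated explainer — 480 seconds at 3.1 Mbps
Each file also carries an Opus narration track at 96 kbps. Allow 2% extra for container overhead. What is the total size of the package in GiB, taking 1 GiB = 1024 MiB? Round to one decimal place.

27.8 GiB

Audio: 96 kbps = 0.096 Mbps.
drone footage reel: 24.346 Mbps × 540 s × 1.02 = 13409.8 Mb
gameplay capture: 22.996 Mbps × 8160 s × 1.02 = 191400.3 Mb
TV episode: 13.796 Mbps × 2280 s × 1.02 = 32084.0 Mb
animated explainer: 3.196 Mbps × 480 s × 1.02 = 1564.8 Mb
Total: 238458.8 Mb = 29807.4 MB.
= 27.76 GiB.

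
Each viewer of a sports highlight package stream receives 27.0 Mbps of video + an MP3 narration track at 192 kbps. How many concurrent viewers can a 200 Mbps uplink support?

Audio: 192 kbps = 0.192 Mbps.
Per-viewer media rate: 27.192 Mbps.
200 Mbps = 200.0 Mbps; 200.0 / 27.192 = 7.36 → 7 viewers.

7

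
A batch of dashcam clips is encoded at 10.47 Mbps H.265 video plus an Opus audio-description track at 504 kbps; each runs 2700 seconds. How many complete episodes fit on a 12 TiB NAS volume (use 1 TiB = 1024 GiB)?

Audio: 504 kbps = 0.504 Mbps.
Total bitrate: 10.974 Mbps.
Per item: 10.974 Mbps × 2700 s = 29,630 Mb = 3,704 MB.
Capacity: 12 TiB = 105,553,116 Mb; 3562.40 items → 3562 complete.

3562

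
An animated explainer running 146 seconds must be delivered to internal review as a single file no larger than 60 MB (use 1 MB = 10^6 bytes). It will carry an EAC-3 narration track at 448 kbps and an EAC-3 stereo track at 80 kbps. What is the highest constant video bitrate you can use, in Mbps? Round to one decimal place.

Budget: 60 MB = 480.0 Mb.
Total bitrate budget: 480.0 Mb / 146 s = 3.288 Mbps.
Audio total: 448 + 80 = 528 kbps = 0.528 Mbps.
Video: 3.288 − 0.528 = 2.760 Mbps.

2.8 Mbps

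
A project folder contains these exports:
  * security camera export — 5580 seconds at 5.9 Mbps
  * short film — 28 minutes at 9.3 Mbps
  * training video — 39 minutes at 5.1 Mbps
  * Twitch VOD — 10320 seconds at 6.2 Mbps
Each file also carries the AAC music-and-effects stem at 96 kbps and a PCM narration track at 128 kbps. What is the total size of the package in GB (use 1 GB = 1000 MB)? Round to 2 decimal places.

16.12 GB

Audio total: 96 + 128 = 224 kbps = 0.224 Mbps.
security camera export: 6.124 Mbps × 5580 s = 34171.9 Mb
short film: 9.524 Mbps × 1680 s = 16000.3 Mb
training video: 5.324 Mbps × 2340 s = 12458.2 Mb
Twitch VOD: 6.424 Mbps × 10320 s = 66295.7 Mb
Total: 128926.1 Mb = 16115.8 MB.
= 16.12 GB.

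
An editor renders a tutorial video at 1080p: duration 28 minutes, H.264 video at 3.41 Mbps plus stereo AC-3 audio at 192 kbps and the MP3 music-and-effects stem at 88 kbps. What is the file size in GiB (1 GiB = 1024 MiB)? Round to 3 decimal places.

0.722 GiB

28 min = 1680 s
Audio total: 192 + 88 = 280 kbps = 0.280 Mbps.
Total bitrate: 3.41 + 0.280 = 3.690 Mbps.
Stream data: 3.690 Mbps × 1680 s = 6199.2 Mb.
6,199 Mb = 774,900,000 bytes ÷ 1,073,741,824 = 0.7217 GiB.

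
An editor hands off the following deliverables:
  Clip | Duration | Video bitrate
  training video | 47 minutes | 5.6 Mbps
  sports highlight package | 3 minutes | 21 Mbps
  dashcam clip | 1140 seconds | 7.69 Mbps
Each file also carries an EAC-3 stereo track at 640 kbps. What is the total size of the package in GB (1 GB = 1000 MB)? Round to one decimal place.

3.9 GB

Audio: 640 kbps = 0.640 Mbps.
training video: 6.240 Mbps × 2820 s = 17596.8 Mb
sports highlight package: 21.640 Mbps × 180 s = 3895.2 Mb
dashcam clip: 8.330 Mbps × 1140 s = 9496.2 Mb
Total: 30988.2 Mb = 3873.5 MB.
= 3.874 GB.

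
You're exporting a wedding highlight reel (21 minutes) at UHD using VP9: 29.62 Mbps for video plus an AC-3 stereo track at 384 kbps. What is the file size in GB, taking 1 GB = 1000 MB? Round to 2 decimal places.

4.73 GB

21 min = 1260 s
Audio: 384 kbps = 0.384 Mbps.
Total bitrate: 29.62 + 0.384 = 30.004 Mbps.
Stream data: 30.004 Mbps × 1260 s = 37805.0 Mb.
37,805 Mb ÷ 8 = 4,726 MB → 4.726 GB.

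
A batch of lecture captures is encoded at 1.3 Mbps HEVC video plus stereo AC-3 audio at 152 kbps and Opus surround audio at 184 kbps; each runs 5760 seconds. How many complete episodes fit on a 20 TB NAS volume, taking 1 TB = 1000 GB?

16979

Audio total: 152 + 184 = 336 kbps = 0.336 Mbps.
Total bitrate: 1.636 Mbps.
Per item: 1.636 Mbps × 5760 s = 9,423 Mb = 1,178 MB.
Capacity: 20 TB = 160,000,000 Mb; 16979.08 items → 16979 complete.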